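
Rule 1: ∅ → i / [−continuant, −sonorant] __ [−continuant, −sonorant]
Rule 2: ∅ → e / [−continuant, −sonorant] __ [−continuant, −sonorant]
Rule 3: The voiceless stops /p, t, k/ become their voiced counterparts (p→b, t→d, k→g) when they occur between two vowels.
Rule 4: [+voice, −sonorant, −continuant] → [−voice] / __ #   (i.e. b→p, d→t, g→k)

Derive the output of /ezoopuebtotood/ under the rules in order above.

Rule 1 (stop-cluster i-epenthesis): /b/ and /t/ form a stop–stop cluster, so [i] is inserted between them. /ezoopuebtotood/ → ezoopuebitotood.
Rule 2 (stop-cluster e-epenthesis): no segment meets the environment; /ezoopuebitotood/ is unchanged.
Rule 3 (intervocalic voicing): /p/ is a voiceless stop between vowels /o/ and /u/, so it voices to [b]. /t/ is a voiceless stop between vowels /i/ and /o/, so it voices to [d]. /t/ is a voiceless stop between vowels /o/ and /o/, so it voices to [d]. /ezoopuebitotood/ → ezoobuebidodood.
Rule 4 (final devoicing): /d/ is a voiced stop in word-final position, so it devoices to [t]. /ezoobuebidodood/ → ezoobuebidodoot.

ezoobuebidodoot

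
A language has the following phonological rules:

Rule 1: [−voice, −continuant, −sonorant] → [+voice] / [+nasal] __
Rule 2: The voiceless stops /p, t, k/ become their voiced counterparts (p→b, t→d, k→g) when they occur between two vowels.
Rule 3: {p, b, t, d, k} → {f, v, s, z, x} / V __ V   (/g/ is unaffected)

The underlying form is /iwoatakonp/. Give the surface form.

iwoazagonb

Rule 1 (post-nasal voicing): /p/ is a voiceless stop immediately after the nasal /n/, so it voices to [b]. /iwoatakonp/ → iwoatakonb.
Rule 2 (intervocalic voicing): /t/ is a voiceless stop between vowels /a/ and /a/, so it voices to [d]. /k/ is a voiceless stop between vowels /a/ and /o/, so it voices to [g]. /iwoatakonb/ → iwoadagonb.
Rule 3 (intervocalic spirantization): /d/ is a stop between vowels /a/ and /a/, so it spirantizes to the fricative [z]. /iwoadagonb/ → iwoazagonb.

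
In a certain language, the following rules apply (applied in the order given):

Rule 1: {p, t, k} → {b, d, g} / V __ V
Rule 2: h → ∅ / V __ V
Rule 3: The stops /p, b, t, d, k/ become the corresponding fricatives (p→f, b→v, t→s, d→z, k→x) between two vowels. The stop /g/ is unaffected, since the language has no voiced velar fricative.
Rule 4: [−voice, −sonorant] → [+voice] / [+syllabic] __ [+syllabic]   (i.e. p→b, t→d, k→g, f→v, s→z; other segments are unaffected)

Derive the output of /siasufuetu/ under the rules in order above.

Rule 1 (intervocalic voicing): /t/ is a voiceless stop between vowels /e/ and /u/, so it voices to [d]. /siasufuetu/ → siasufuedu.
Rule 2 (intervocalic h-deletion): no segment meets the environment; /siasufuedu/ is unchanged.
Rule 3 (intervocalic spirantization): /d/ is a stop between vowels /e/ and /u/, so it spirantizes to the fricative [z]. /siasufuedu/ → siasufuezu.
Rule 4 (intervocalic voicing): /s/ is a voiceless obstruent between vowels /a/ and /u/, so it voices to [z]. /f/ is a voiceless obstruent between vowels /u/ and /u/, so it voices to [v]. /siasufuezu/ → siazuvuezu.

siazuvuezu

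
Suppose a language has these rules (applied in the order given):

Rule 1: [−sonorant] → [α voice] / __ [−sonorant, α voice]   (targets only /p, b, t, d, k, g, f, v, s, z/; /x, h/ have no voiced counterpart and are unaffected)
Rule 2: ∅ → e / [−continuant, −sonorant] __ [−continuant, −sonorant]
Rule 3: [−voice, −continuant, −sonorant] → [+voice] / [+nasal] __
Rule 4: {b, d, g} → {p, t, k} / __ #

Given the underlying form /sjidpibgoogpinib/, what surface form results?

Rule 1 (regressive voicing assimilation): /d/ precedes the voiceless obstruent /p/, so it devoices to [t] by assimilation. /g/ precedes the voiceless obstruent /p/, so it devoices to [k] by assimilation. /sjidpibgoogpinib/ → sjitpibgookpinib.
Rule 2 (stop-cluster e-epenthesis): /t/ and /p/ form a stop–stop cluster, so [e] is inserted between them. /b/ and /g/ form a stop–stop cluster, so [e] is inserted between them. /k/ and /p/ form a stop–stop cluster, so [e] is inserted between them. /sjitpibgookpinib/ → sjitepibegookepinib.
Rule 3 (post-nasal voicing): no segment meets the environment; /sjitepibegookepinib/ is unchanged.
Rule 4 (final devoicing): /b/ is a voiced stop in word-final position, so it devoices to [p]. /sjitepibegookepinib/ → sjitepibegookepinip.

sjitepibegookepinip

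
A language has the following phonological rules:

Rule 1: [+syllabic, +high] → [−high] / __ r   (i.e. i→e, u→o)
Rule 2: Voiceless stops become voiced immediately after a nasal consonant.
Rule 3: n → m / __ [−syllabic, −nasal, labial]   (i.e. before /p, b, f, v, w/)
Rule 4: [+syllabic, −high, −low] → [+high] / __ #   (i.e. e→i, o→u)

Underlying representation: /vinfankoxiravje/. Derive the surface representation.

Rule 1 (pre-rhotic lowering): /i/ is a high vowel immediately before /r/, so it lowers to [e]. /vinfankoxiravje/ → vinfankoxeravje.
Rule 2 (post-nasal voicing): /k/ is a voiceless stop immediately after the nasal /n/, so it voices to [g]. /vinfankoxeravje/ → vinfangoxeravje.
Rule 3 (nasal place assimilation): /n/ precedes the labial consonant /f/, so it assimilates in place to [m]. /vinfangoxeravje/ → vimfangoxeravje.
Rule 4 (final vowel raising): /e/ is a mid vowel in word-final position, so it raises to [i]. /vimfangoxeravje/ → vimfangoxeravji.

vimfangoxeravji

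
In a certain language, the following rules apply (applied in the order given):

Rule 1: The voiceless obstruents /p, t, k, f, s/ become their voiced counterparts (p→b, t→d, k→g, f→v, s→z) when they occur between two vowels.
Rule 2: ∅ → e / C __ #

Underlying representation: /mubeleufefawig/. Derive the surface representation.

mubeleuvevawige

Rule 1 (intervocalic voicing): /f/ is a voiceless obstruent between vowels /u/ and /e/, so it voices to [v]. /f/ is a voiceless obstruent between vowels /e/ and /a/, so it voices to [v]. /mubeleufefawig/ → mubeleuvevawig.
Rule 2 (final e-epenthesis): the form ends in the consonant /g/, so [e] is inserted word-finally. /mubeleuvevawig/ → mubeleuvevawige.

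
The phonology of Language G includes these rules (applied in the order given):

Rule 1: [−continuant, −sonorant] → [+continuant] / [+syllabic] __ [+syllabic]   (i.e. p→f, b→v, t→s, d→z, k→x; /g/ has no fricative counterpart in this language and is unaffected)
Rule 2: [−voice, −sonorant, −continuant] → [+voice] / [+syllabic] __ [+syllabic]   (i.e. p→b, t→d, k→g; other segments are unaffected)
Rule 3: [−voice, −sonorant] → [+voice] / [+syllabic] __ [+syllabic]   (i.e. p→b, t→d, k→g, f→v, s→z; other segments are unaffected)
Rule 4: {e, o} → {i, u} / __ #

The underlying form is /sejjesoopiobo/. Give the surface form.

sejjezooviovu

Rule 1 (intervocalic spirantization): /p/ is a stop between vowels /o/ and /i/, so it spirantizes to the fricative [f]. /b/ is a stop between vowels /o/ and /o/, so it spirantizes to the fricative [v]. /sejjesoopiobo/ → sejjesoofiovo.
Rule 2 (intervocalic voicing): no segment meets the environment; /sejjesoofiovo/ is unchanged.
Rule 3 (intervocalic voicing): /s/ is a voiceless obstruent between vowels /e/ and /o/, so it voices to [z]. /f/ is a voiceless obstruent between vowels /o/ and /i/, so it voices to [v]. /sejjesoofiovo/ → sejjezooviovo.
Rule 4 (final vowel raising): /o/ is a mid vowel in word-final position, so it raises to [u]. /sejjezooviovo/ → sejjezooviovu.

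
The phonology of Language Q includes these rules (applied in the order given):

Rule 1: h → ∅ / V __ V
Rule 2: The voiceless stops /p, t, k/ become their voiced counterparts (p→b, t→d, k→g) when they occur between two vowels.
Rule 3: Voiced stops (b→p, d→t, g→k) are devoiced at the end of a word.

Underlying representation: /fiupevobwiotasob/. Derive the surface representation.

Rule 1 (intervocalic h-deletion): no segment meets the environment; /fiupevobwiotasob/ is unchanged.
Rule 2 (intervocalic voicing): /p/ is a voiceless stop between vowels /u/ and /e/, so it voices to [b]. /t/ is a voiceless stop between vowels /o/ and /a/, so it voices to [d]. /fiupevobwiotasob/ → fiubevobwiodasob.
Rule 3 (final devoicing): /b/ is a voiced stop in word-final position, so it devoices to [p]. /fiubevobwiodasob/ → fiubevobwiodasop.

fiubevobwiodasop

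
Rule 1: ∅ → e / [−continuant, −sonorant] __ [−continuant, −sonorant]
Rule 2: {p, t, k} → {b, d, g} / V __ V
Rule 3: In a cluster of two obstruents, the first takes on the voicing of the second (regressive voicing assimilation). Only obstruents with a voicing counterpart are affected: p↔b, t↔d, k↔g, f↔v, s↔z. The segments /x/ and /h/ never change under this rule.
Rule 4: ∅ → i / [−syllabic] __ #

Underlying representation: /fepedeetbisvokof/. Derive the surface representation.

Rule 1 (stop-cluster e-epenthesis): /t/ and /b/ form a stop–stop cluster, so [e] is inserted between them. /fepedeetbisvokof/ → fepedeetebisvokof.
Rule 2 (intervocalic voicing): /p/ is a voiceless stop between vowels /e/ and /e/, so it voices to [b]. /t/ is a voiceless stop between vowels /e/ and /e/, so it voices to [d]. /k/ is a voiceless stop between vowels /o/ and /o/, so it voices to [g]. /fepedeetebisvokof/ → febedeedebisvogof.
Rule 3 (regressive voicing assimilation): /s/ precedes the voiced obstruent /v/, so it voices to [z] by assimilation. /febedeedebisvogof/ → febedeedebizvogof.
Rule 4 (final i-epenthesis): the form ends in the consonant /f/, so [i] is inserted word-finally. /febedeedebizvogof/ → febedeedebizvogofi.

febedeedebizvogofi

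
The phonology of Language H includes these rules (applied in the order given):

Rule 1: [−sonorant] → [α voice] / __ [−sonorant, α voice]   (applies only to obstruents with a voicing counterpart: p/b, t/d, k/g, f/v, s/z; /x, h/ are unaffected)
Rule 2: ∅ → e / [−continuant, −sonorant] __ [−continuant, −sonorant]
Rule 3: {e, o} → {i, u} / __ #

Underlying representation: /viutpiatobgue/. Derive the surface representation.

Rule 1 (regressive voicing assimilation): no segment meets the environment; /viutpiatobgue/ is unchanged.
Rule 2 (stop-cluster e-epenthesis): /t/ and /p/ form a stop–stop cluster, so [e] is inserted between them. /b/ and /g/ form a stop–stop cluster, so [e] is inserted between them. /viutpiatobgue/ → viutepiatobegue.
Rule 3 (final vowel raising): /e/ is a mid vowel in word-final position, so it raises to [i]. /viutepiatobegue/ → viutepiatobegui.

viutepiatobegui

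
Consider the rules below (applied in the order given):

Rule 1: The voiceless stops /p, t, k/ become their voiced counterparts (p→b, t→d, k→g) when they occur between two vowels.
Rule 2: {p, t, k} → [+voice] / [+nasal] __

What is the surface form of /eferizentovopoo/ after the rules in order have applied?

eferizendovoboo

Rule 1 (intervocalic voicing): /p/ is a voiceless stop between vowels /o/ and /o/, so it voices to [b]. /eferizentovopoo/ → eferizentovoboo.
Rule 2 (post-nasal voicing): /t/ is a voiceless stop immediately after the nasal /n/, so it voices to [d]. /eferizentovoboo/ → eferizendovoboo.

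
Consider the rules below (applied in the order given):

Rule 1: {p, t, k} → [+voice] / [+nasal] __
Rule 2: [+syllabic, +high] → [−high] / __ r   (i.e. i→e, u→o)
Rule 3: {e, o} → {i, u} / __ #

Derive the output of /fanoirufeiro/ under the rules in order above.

fanoerufeeru

Rule 1 (post-nasal voicing): no segment meets the environment; /fanoirufeiro/ is unchanged.
Rule 2 (pre-rhotic lowering): /i/ is a high vowel immediately before /r/, so it lowers to [e]. /i/ is a high vowel immediately before /r/, so it lowers to [e]. /fanoirufeiro/ → fanoerufeero.
Rule 3 (final vowel raising): /o/ is a mid vowel in word-final position, so it raises to [u]. /fanoerufeero/ → fanoerufeeru.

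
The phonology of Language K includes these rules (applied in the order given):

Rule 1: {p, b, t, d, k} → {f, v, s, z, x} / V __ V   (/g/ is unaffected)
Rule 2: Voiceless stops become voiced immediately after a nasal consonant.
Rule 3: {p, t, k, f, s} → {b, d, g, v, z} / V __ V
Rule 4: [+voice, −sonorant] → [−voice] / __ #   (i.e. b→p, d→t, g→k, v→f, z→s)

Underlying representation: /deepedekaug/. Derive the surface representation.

Rule 1 (intervocalic spirantization): /p/ is a stop between vowels /e/ and /e/, so it spirantizes to the fricative [f]. /d/ is a stop between vowels /e/ and /e/, so it spirantizes to the fricative [z]. /k/ is a stop between vowels /e/ and /a/, so it spirantizes to the fricative [x]. /deepedekaug/ → deefezexaug.
Rule 2 (post-nasal voicing): no segment meets the environment; /deefezexaug/ is unchanged.
Rule 3 (intervocalic voicing): /f/ is a voiceless obstruent between vowels /e/ and /e/, so it voices to [v]. /deefezexaug/ → deevezexaug.
Rule 4 (final devoicing): /g/ is a voiced obstruent in word-final position, so it devoices to [k]. /deevezexaug/ → deevezexauk.

deevezexauk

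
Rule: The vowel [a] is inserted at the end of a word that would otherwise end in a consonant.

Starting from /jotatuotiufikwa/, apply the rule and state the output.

jotatuotiufikwa

No segment of /jotatuotiufikwa/ meets the structural description of the rule, so the form surfaces unchanged.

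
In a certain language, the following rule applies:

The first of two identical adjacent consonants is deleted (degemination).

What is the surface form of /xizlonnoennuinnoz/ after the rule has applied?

/nn/ is a geminate; the first /n/ deletes.
/nn/ is a geminate; the first /n/ deletes.
/nn/ is a geminate; the first /n/ deletes.
The other instances of /x/, /z/, /l/, /n/ do not occur in the required environment and remain unchanged.
Surface form: [xizlonoenuinoz].

xizlonoenuinoz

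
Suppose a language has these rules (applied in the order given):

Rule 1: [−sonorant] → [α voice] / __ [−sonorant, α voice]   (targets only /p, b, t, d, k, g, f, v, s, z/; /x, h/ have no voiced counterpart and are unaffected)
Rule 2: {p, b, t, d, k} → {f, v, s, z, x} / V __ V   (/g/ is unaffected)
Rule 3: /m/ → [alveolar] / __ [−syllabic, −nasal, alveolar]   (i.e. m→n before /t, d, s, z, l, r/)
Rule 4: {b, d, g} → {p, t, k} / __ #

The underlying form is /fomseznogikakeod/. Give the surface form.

fonseznogixaxeot

Rule 1 (regressive voicing assimilation): no segment meets the environment; /fomseznogikakeod/ is unchanged.
Rule 2 (intervocalic spirantization): /k/ is a stop between vowels /i/ and /a/, so it spirantizes to the fricative [x]. /k/ is a stop between vowels /a/ and /e/, so it spirantizes to the fricative [x]. /fomseznogikakeod/ → fomseznogixaxeod.
Rule 3 (nasal place assimilation): /m/ precedes the alveolar consonant /s/, so it assimilates in place to [n]. /fomseznogixaxeod/ → fonseznogixaxeod.
Rule 4 (final devoicing): /d/ is a voiced stop in word-final position, so it devoices to [t]. /fonseznogixaxeod/ → fonseznogixaxeot.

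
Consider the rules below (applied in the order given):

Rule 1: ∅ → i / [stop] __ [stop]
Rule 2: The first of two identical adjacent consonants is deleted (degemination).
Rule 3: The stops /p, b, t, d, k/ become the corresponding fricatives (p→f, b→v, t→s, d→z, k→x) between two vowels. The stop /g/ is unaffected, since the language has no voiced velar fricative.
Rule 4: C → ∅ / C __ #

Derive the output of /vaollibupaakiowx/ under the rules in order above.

Rule 1 (stop-cluster i-epenthesis): no segment meets the environment; /vaollibupaakiowx/ is unchanged.
Rule 2 (degemination): /ll/ is a geminate; the first /l/ deletes. /vaollibupaakiowx/ → vaolibupaakiowx.
Rule 3 (intervocalic spirantization): /b/ is a stop between vowels /i/ and /u/, so it spirantizes to the fricative [v]. /p/ is a stop between vowels /u/ and /a/, so it spirantizes to the fricative [f]. /k/ is a stop between vowels /a/ and /i/, so it spirantizes to the fricative [x]. /vaolibupaakiowx/ → vaolivufaaxiowx.
Rule 4 (final cluster simplification): /x/ is the second consonant of a word-final cluster /wx/, so it deletes. /vaolivufaaxiowx/ → vaolivufaaxiow.

vaolivufaaxiow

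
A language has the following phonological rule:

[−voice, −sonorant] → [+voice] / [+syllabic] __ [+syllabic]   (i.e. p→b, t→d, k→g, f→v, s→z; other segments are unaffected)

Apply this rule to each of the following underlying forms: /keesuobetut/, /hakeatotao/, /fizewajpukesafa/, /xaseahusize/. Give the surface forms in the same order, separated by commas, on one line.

/keesuobetut/: /s/ is a voiceless obstruent between vowels /e/ and /u/, so it voices to [z]. /t/ is a voiceless obstruent between vowels /e/ and /u/, so it voices to [d]. → [keezuobedut].
/hakeatotao/: /k/ is a voiceless obstruent between vowels /a/ and /e/, so it voices to [g]. /t/ is a voiceless obstruent between vowels /a/ and /o/, so it voices to [d]. /t/ is a voiceless obstruent between vowels /o/ and /a/, so it voices to [d]. → [hageadodao].
/fizewajpukesafa/: /k/ is a voiceless obstruent between vowels /u/ and /e/, so it voices to [g]. /s/ is a voiceless obstruent between vowels /e/ and /a/, so it voices to [z]. /f/ is a voiceless obstruent between vowels /a/ and /a/, so it voices to [v]. → [fizewajpugezava].
/xaseahusize/: /s/ is a voiceless obstruent between vowels /a/ and /e/, so it voices to [z]. /s/ is a voiceless obstruent between vowels /u/ and /i/, so it voices to [z]. → [xazeahuzize].

keezuobedut, hageadodao, fizewajpugezava, xazeahuzize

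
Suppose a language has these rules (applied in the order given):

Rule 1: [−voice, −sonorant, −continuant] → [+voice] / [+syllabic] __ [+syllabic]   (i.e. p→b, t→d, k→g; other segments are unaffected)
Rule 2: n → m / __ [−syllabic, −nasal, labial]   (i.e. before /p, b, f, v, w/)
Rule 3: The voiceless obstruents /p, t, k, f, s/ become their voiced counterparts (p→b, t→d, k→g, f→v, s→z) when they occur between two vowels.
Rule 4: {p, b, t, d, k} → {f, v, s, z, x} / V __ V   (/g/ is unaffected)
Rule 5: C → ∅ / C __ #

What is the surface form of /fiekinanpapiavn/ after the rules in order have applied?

fieginampaviav

Rule 1 (intervocalic voicing): /k/ is a voiceless stop between vowels /e/ and /i/, so it voices to [g]. /p/ is a voiceless stop between vowels /a/ and /i/, so it voices to [b]. /fiekinanpapiavn/ → fieginanpabiavn.
Rule 2 (nasal place assimilation): /n/ precedes the labial consonant /p/, so it assimilates in place to [m]. /fieginanpabiavn/ → fieginampabiavn.
Rule 3 (intervocalic voicing): no segment meets the environment; /fieginampabiavn/ is unchanged.
Rule 4 (intervocalic spirantization): /b/ is a stop between vowels /a/ and /i/, so it spirantizes to the fricative [v]. /fieginampabiavn/ → fieginampaviavn.
Rule 5 (final cluster simplification): /n/ is the second consonant of a word-final cluster /vn/, so it deletes. /fieginampaviavn/ → fieginampaviav.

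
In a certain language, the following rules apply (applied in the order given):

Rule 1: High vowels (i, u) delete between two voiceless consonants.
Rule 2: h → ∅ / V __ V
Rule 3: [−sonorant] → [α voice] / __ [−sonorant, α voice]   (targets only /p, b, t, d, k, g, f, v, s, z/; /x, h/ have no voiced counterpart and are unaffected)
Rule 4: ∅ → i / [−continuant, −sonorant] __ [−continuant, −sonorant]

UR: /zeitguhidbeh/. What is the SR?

zeidiguidibeh

Rule 1 (high vowel syncope): no segment meets the environment; /zeitguhidbeh/ is unchanged.
Rule 2 (intervocalic h-deletion): /h/ occurs between vowels /u/ and /i/, so it deletes. /zeitguhidbeh/ → zeitguidbeh.
Rule 3 (regressive voicing assimilation): /t/ precedes the voiced obstruent /g/, so it voices to [d] by assimilation. /zeitguidbeh/ → zeidguidbeh.
Rule 4 (stop-cluster i-epenthesis): /d/ and /g/ form a stop–stop cluster, so [i] is inserted between them. /d/ and /b/ form a stop–stop cluster, so [i] is inserted between them. /zeidguidbeh/ → zeidiguidibeh.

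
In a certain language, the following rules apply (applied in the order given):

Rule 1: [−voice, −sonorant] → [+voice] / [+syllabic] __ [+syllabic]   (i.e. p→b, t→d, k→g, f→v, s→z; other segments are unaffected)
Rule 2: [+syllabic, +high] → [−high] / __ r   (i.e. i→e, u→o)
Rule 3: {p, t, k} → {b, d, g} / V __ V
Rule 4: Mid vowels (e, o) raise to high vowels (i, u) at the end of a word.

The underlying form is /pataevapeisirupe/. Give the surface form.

Rule 1 (intervocalic voicing): /t/ is a voiceless obstruent between vowels /a/ and /a/, so it voices to [d]. /p/ is a voiceless obstruent between vowels /a/ and /e/, so it voices to [b]. /s/ is a voiceless obstruent between vowels /i/ and /i/, so it voices to [z]. /p/ is a voiceless obstruent between vowels /u/ and /e/, so it voices to [b]. /pataevapeisirupe/ → padaevabeizirube.
Rule 2 (pre-rhotic lowering): /i/ is a high vowel immediately before /r/, so it lowers to [e]. /padaevabeizirube/ → padaevabeizerube.
Rule 3 (intervocalic voicing): no segment meets the environment; /padaevabeizerube/ is unchanged.
Rule 4 (final vowel raising): /e/ is a mid vowel in word-final position, so it raises to [i]. /padaevabeizerube/ → padaevabeizerubi.

padaevabeizerubi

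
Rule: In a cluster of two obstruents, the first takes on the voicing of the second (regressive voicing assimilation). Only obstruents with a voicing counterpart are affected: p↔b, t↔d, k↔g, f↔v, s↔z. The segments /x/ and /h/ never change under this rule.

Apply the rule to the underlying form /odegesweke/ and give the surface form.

No segment of /odegesweke/ meets the structural description of the rule, so the form surfaces unchanged.

odegesweke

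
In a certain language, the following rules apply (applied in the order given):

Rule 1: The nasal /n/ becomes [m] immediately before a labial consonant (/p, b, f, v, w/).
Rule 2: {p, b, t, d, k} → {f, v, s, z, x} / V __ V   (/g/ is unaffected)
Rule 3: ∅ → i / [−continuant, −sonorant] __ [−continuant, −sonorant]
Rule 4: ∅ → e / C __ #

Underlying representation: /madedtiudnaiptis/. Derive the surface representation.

mazeditiudnaipitise

Rule 1 (nasal place assimilation): no segment meets the environment; /madedtiudnaiptis/ is unchanged.
Rule 2 (intervocalic spirantization): /d/ is a stop between vowels /a/ and /e/, so it spirantizes to the fricative [z]. /madedtiudnaiptis/ → mazedtiudnaiptis.
Rule 3 (stop-cluster i-epenthesis): /d/ and /t/ form a stop–stop cluster, so [i] is inserted between them. /p/ and /t/ form a stop–stop cluster, so [i] is inserted between them. /mazedtiudnaiptis/ → mazeditiudnaipitis.
Rule 4 (final e-epenthesis): the form ends in the consonant /s/, so [e] is inserted word-finally. /mazeditiudnaipitis/ → mazeditiudnaipitise.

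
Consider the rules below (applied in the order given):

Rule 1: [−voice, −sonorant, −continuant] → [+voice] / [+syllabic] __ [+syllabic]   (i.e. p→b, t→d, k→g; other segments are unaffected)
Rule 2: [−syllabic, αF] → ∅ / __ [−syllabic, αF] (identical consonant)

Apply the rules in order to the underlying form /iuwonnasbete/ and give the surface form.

iuwonasbede

Rule 1 (intervocalic voicing): /t/ is a voiceless stop between vowels /e/ and /e/, so it voices to [d]. /iuwonnasbete/ → iuwonnasbede.
Rule 2 (degemination): /nn/ is a geminate; the first /n/ deletes. /iuwonnasbede/ → iuwonasbede.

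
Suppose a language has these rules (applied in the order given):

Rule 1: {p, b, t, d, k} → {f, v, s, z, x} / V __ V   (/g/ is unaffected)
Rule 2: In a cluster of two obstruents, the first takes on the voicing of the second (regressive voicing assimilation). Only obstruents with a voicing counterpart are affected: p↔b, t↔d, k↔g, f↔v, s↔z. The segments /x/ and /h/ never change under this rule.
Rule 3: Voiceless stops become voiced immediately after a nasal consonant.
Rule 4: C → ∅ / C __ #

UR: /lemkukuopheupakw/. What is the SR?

Rule 1 (intervocalic spirantization): /k/ is a stop between vowels /u/ and /u/, so it spirantizes to the fricative [x]. /p/ is a stop between vowels /u/ and /a/, so it spirantizes to the fricative [f]. /lemkukuopheupakw/ → lemkuxuopheufakw.
Rule 2 (regressive voicing assimilation): no segment meets the environment; /lemkuxuopheufakw/ is unchanged.
Rule 3 (post-nasal voicing): /k/ is a voiceless stop immediately after the nasal /m/, so it voices to [g]. /lemkuxuopheufakw/ → lemguxuopheufakw.
Rule 4 (final cluster simplification): /w/ is the second consonant of a word-final cluster /kw/, so it deletes. /lemguxuopheufakw/ → lemguxuopheufak.

lemguxuopheufak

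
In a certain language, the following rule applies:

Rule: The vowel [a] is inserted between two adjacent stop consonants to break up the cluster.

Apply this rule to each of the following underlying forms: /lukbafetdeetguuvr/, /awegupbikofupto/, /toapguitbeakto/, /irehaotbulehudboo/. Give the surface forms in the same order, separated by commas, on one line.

/lukbafetdeetguuvr/: /k/ and /b/ form a stop–stop cluster, so [a] is inserted between them. /t/ and /d/ form a stop–stop cluster, so [a] is inserted between them. /t/ and /g/ form a stop–stop cluster, so [a] is inserted between them. → [lukabafetadeetaguuvr].
/awegupbikofupto/: /p/ and /b/ form a stop–stop cluster, so [a] is inserted between them. /p/ and /t/ form a stop–stop cluster, so [a] is inserted between them. → [awegupabikofupato].
/toapguitbeakto/: /p/ and /g/ form a stop–stop cluster, so [a] is inserted between them. /t/ and /b/ form a stop–stop cluster, so [a] is inserted between them. /k/ and /t/ form a stop–stop cluster, so [a] is inserted between them. → [toapaguitabeakato].
/irehaotbulehudboo/: /t/ and /b/ form a stop–stop cluster, so [a] is inserted between them. /d/ and /b/ form a stop–stop cluster, so [a] is inserted between them. → [irehaotabulehudaboo].

lukabafetadeetaguuvr, awegupabikofupato, toapaguitabeakato, irehaotabulehudaboo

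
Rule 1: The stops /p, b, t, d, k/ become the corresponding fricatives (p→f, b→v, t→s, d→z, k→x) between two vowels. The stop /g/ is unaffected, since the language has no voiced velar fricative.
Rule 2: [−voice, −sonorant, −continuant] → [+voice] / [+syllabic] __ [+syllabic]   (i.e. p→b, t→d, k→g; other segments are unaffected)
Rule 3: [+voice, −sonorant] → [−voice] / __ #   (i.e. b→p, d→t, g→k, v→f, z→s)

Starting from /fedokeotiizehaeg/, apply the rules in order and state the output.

fezoxeosiizehaek

Rule 1 (intervocalic spirantization): /d/ is a stop between vowels /e/ and /o/, so it spirantizes to the fricative [z]. /k/ is a stop between vowels /o/ and /e/, so it spirantizes to the fricative [x]. /t/ is a stop between vowels /o/ and /i/, so it spirantizes to the fricative [s]. /fedokeotiizehaeg/ → fezoxeosiizehaeg.
Rule 2 (intervocalic voicing): no segment meets the environment; /fezoxeosiizehaeg/ is unchanged.
Rule 3 (final devoicing): /g/ is a voiced obstruent in word-final position, so it devoices to [k]. /fezoxeosiizehaeg/ → fezoxeosiizehaek.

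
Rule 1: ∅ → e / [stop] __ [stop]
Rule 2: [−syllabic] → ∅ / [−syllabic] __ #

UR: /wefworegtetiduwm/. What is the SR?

Rule 1 (stop-cluster e-epenthesis): /g/ and /t/ form a stop–stop cluster, so [e] is inserted between them. /wefworegtetiduwm/ → wefworegetetiduwm.
Rule 2 (final cluster simplification): /m/ is the second consonant of a word-final cluster /wm/, so it deletes. /wefworegetetiduwm/ → wefworegetetiduw.

wefworegetetiduw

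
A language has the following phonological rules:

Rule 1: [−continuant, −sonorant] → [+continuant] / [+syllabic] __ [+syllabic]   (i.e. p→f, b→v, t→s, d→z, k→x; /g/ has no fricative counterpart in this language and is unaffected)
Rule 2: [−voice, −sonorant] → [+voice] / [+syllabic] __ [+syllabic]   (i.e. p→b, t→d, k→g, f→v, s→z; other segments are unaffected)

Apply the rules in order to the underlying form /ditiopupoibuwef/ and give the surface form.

diziovuvoivuwef

Rule 1 (intervocalic spirantization): /t/ is a stop between vowels /i/ and /i/, so it spirantizes to the fricative [s]. /p/ is a stop between vowels /o/ and /u/, so it spirantizes to the fricative [f]. /p/ is a stop between vowels /u/ and /o/, so it spirantizes to the fricative [f]. /b/ is a stop between vowels /i/ and /u/, so it spirantizes to the fricative [v]. /ditiopupoibuwef/ → disiofufoivuwef.
Rule 2 (intervocalic voicing): /s/ is a voiceless obstruent between vowels /i/ and /i/, so it voices to [z]. /f/ is a voiceless obstruent between vowels /o/ and /u/, so it voices to [v]. /f/ is a voiceless obstruent between vowels /u/ and /o/, so it voices to [v]. /disiofufoivuwef/ → diziovuvoivuwef.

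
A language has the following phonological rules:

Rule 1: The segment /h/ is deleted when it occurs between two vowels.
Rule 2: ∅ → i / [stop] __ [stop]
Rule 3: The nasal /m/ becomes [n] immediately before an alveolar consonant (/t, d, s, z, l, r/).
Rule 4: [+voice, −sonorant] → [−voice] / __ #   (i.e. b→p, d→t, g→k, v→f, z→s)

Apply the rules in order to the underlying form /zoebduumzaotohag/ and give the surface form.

zoebiduunzaotoak

Rule 1 (intervocalic h-deletion): /h/ occurs between vowels /o/ and /a/, so it deletes. /zoebduumzaotohag/ → zoebduumzaotoag.
Rule 2 (stop-cluster i-epenthesis): /b/ and /d/ form a stop–stop cluster, so [i] is inserted between them. /zoebduumzaotoag/ → zoebiduumzaotoag.
Rule 3 (nasal place assimilation): /m/ precedes the alveolar consonant /z/, so it assimilates in place to [n]. /zoebiduumzaotoag/ → zoebiduunzaotoag.
Rule 4 (final devoicing): /g/ is a voiced obstruent in word-final position, so it devoices to [k]. /zoebiduunzaotoag/ → zoebiduunzaotoak.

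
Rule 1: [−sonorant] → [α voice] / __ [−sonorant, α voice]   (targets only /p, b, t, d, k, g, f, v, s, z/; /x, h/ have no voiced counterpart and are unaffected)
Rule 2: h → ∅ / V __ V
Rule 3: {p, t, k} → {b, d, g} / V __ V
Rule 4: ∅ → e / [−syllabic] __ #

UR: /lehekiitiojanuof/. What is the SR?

leegiidiojanuofe

Rule 1 (regressive voicing assimilation): no segment meets the environment; /lehekiitiojanuof/ is unchanged.
Rule 2 (intervocalic h-deletion): /h/ occurs between vowels /e/ and /e/, so it deletes. /lehekiitiojanuof/ → leekiitiojanuof.
Rule 3 (intervocalic voicing): /k/ is a voiceless stop between vowels /e/ and /i/, so it voices to [g]. /t/ is a voiceless stop between vowels /i/ and /i/, so it voices to [d]. /leekiitiojanuof/ → leegiidiojanuof.
Rule 4 (final e-epenthesis): the form ends in the consonant /f/, so [e] is inserted word-finally. /leegiidiojanuof/ → leegiidiojanuofe.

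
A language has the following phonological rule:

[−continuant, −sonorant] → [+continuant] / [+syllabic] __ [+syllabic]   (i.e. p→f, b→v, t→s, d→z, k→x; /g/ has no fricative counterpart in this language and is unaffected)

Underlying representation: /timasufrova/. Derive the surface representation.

timasufrova

No segment of /timasufrova/ meets the structural description of the rule, so the form surfaces unchanged.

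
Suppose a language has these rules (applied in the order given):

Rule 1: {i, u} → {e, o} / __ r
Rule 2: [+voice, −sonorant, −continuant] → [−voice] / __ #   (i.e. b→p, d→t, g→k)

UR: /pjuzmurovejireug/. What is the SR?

pjuzmorovejereuk

Rule 1 (pre-rhotic lowering): /u/ is a high vowel immediately before /r/, so it lowers to [o]. /i/ is a high vowel immediately before /r/, so it lowers to [e]. /pjuzmurovejireug/ → pjuzmorovejereug.
Rule 2 (final devoicing): /g/ is a voiced stop in word-final position, so it devoices to [k]. /pjuzmorovejereug/ → pjuzmorovejereuk.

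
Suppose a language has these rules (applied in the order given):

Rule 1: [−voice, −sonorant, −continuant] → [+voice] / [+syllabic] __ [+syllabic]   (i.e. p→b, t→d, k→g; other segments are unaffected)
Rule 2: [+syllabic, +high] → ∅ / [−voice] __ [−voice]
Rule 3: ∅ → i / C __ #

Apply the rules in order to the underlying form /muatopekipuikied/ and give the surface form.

muadobegibuigiedi

Rule 1 (intervocalic voicing): /t/ is a voiceless stop between vowels /a/ and /o/, so it voices to [d]. /p/ is a voiceless stop between vowels /o/ and /e/, so it voices to [b]. /k/ is a voiceless stop between vowels /e/ and /i/, so it voices to [g]. /p/ is a voiceless stop between vowels /i/ and /u/, so it voices to [b]. /k/ is a voiceless stop between vowels /i/ and /i/, so it voices to [g]. /muatopekipuikied/ → muadobegibuigied.
Rule 2 (high vowel syncope): no segment meets the environment; /muadobegibuigied/ is unchanged.
Rule 3 (final i-epenthesis): the form ends in the consonant /d/, so [i] is inserted word-finally. /muadobegibuigied/ → muadobegibuigiedi.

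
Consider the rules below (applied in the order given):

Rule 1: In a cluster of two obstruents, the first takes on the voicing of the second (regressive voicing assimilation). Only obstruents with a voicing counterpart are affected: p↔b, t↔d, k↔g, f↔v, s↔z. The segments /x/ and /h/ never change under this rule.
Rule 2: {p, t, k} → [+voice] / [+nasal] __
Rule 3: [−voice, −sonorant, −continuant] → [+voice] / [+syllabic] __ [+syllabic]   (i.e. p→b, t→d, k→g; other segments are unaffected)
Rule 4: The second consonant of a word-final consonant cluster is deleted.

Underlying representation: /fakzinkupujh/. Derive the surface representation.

fagzingubuj

Rule 1 (regressive voicing assimilation): /k/ precedes the voiced obstruent /z/, so it voices to [g] by assimilation. /fakzinkupujh/ → fagzinkupujh.
Rule 2 (post-nasal voicing): /k/ is a voiceless stop immediately after the nasal /n/, so it voices to [g]. /fagzinkupujh/ → fagzingupujh.
Rule 3 (intervocalic voicing): /p/ is a voiceless stop between vowels /u/ and /u/, so it voices to [b]. /fagzingupujh/ → fagzingubujh.
Rule 4 (final cluster simplification): /h/ is the second consonant of a word-final cluster /jh/, so it deletes. /fagzingubujh/ → fagzingubuj.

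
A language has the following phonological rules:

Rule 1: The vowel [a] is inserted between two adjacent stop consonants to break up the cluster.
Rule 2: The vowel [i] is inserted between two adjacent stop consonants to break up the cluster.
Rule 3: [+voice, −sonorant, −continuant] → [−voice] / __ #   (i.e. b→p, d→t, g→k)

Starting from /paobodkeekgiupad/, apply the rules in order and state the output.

paobodakeekagiupat

Rule 1 (stop-cluster a-epenthesis): /d/ and /k/ form a stop–stop cluster, so [a] is inserted between them. /k/ and /g/ form a stop–stop cluster, so [a] is inserted between them. /paobodkeekgiupad/ → paobodakeekagiupad.
Rule 2 (stop-cluster i-epenthesis): no segment meets the environment; /paobodakeekagiupad/ is unchanged.
Rule 3 (final devoicing): /d/ is a voiced stop in word-final position, so it devoices to [t]. /paobodakeekagiupad/ → paobodakeekagiupat.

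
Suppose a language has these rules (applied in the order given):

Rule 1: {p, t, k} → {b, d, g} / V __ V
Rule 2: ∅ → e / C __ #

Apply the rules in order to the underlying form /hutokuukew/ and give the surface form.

Rule 1 (intervocalic voicing): /t/ is a voiceless stop between vowels /u/ and /o/, so it voices to [d]. /k/ is a voiceless stop between vowels /o/ and /u/, so it voices to [g]. /k/ is a voiceless stop between vowels /u/ and /e/, so it voices to [g]. /hutokuukew/ → hudoguugew.
Rule 2 (final e-epenthesis): the form ends in the consonant /w/, so [e] is inserted word-finally. /hudoguugew/ → hudoguugewe.

hudoguugewe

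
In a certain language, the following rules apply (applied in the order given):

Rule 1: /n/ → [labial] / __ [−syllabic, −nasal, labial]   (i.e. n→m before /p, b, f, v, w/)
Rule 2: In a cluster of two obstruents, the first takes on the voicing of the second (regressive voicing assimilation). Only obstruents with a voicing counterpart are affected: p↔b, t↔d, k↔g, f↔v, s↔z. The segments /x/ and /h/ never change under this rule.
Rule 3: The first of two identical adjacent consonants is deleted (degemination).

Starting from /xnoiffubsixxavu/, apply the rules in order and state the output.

xnoifupsixavu

Rule 1 (nasal place assimilation): no segment meets the environment; /xnoiffubsixxavu/ is unchanged.
Rule 2 (regressive voicing assimilation): /b/ precedes the voiceless obstruent /s/, so it devoices to [p] by assimilation. /xnoiffubsixxavu/ → xnoiffupsixxavu.
Rule 3 (degemination): /ff/ is a geminate; the first /f/ deletes. /xx/ is a geminate; the first /x/ deletes. /xnoiffupsixxavu/ → xnoifupsixavu.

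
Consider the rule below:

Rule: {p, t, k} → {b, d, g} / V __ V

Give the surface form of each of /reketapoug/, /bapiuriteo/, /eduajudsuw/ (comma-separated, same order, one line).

/reketapoug/: /k/ is a voiceless stop between vowels /e/ and /e/, so it voices to [g]. /t/ is a voiceless stop between vowels /e/ and /a/, so it voices to [d]. /p/ is a voiceless stop between vowels /a/ and /o/, so it voices to [b]. → [regedaboug].
/bapiuriteo/: /p/ is a voiceless stop between vowels /a/ and /i/, so it voices to [b]. /t/ is a voiceless stop between vowels /i/ and /e/, so it voices to [d]. → [babiurideo].
/eduajudsuw/: the rule's environment is not met; surfaces unchanged as [eduajudsuw].

regedaboug, babiurideo, eduajudsuw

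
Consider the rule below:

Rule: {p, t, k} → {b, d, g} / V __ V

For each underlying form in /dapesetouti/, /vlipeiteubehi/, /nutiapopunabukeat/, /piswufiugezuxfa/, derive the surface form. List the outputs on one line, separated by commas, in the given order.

/dapesetouti/: /p/ is a voiceless stop between vowels /a/ and /e/, so it voices to [b]. /t/ is a voiceless stop between vowels /e/ and /o/, so it voices to [d]. /t/ is a voiceless stop between vowels /u/ and /i/, so it voices to [d]. → [dabesedoudi].
/vlipeiteubehi/: /p/ is a voiceless stop between vowels /i/ and /e/, so it voices to [b]. /t/ is a voiceless stop between vowels /i/ and /e/, so it voices to [d]. → [vlibeideubehi].
/nutiapopunabukeat/: /t/ is a voiceless stop between vowels /u/ and /i/, so it voices to [d]. /p/ is a voiceless stop between vowels /a/ and /o/, so it voices to [b]. /p/ is a voiceless stop between vowels /o/ and /u/, so it voices to [b]. /k/ is a voiceless stop between vowels /u/ and /e/, so it voices to [g]. → [nudiabobunabugeat].
/piswufiugezuxfa/: the rule's environment is not met; surfaces unchanged as [piswufiugezuxfa].

dabesedoudi, vlibeideubehi, nudiabobunabugeat, piswufiugezuxfa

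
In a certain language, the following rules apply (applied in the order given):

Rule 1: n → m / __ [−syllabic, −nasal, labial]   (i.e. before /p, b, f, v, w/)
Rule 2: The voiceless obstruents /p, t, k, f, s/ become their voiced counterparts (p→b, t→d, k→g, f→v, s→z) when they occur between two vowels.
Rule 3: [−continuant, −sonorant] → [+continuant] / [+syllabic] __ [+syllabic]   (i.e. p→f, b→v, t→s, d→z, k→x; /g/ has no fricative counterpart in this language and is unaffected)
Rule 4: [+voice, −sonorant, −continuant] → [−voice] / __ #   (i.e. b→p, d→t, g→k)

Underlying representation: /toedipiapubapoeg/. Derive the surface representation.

Rule 1 (nasal place assimilation): no segment meets the environment; /toedipiapubapoeg/ is unchanged.
Rule 2 (intervocalic voicing): /p/ is a voiceless obstruent between vowels /i/ and /i/, so it voices to [b]. /p/ is a voiceless obstruent between vowels /a/ and /u/, so it voices to [b]. /p/ is a voiceless obstruent between vowels /a/ and /o/, so it voices to [b]. /toedipiapubapoeg/ → toedibiabubaboeg.
Rule 3 (intervocalic spirantization): /d/ is a stop between vowels /e/ and /i/, so it spirantizes to the fricative [z]. /b/ is a stop between vowels /i/ and /i/, so it spirantizes to the fricative [v]. /b/ is a stop between vowels /a/ and /u/, so it spirantizes to the fricative [v]. /b/ is a stop between vowels /u/ and /a/, so it spirantizes to the fricative [v]. /b/ is a stop between vowels /a/ and /o/, so it spirantizes to the fricative [v]. /toedibiabubaboeg/ → toeziviavuvavoeg.
Rule 4 (final devoicing): /g/ is a voiced stop in word-final position, so it devoices to [k]. /toeziviavuvavoeg/ → toeziviavuvavoek.

toeziviavuvavoek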